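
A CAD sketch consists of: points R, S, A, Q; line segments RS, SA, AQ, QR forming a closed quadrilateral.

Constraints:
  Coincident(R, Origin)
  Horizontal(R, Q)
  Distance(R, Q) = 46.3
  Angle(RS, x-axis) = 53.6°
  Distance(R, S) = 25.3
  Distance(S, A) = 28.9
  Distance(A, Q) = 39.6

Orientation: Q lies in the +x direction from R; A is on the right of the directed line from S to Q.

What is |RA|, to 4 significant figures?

10.57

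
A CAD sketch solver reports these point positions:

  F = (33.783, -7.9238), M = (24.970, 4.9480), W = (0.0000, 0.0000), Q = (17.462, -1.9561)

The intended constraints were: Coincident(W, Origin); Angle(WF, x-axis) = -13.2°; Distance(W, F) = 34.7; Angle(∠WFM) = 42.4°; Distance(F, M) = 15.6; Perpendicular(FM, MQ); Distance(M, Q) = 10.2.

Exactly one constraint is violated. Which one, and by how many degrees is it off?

Perpendicular(FM, MQ) — off by 8.20°.

W = (0.00, 0.00) ✓; WF at -13.20° ✓; |WF| = 34.70 ✓; ∠WFM = 42.40° ✓; |FM| = 15.60 ✓; ∠(FM, MQ) = 98.20° ✗; |MQ| = 10.20 ✓.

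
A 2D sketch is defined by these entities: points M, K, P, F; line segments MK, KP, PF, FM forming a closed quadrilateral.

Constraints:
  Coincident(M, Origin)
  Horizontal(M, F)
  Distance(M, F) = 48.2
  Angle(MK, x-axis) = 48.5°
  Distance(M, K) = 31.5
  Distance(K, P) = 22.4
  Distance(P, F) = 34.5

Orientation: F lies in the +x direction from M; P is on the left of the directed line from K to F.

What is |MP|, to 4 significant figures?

52.97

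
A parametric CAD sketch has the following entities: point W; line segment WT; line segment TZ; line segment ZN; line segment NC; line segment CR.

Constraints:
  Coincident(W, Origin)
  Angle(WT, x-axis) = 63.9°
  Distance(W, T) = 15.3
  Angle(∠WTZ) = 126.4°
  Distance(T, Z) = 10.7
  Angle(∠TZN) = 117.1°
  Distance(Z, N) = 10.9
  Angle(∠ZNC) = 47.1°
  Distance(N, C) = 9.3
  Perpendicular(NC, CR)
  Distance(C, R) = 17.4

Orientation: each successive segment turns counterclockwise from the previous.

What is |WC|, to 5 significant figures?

16.613

∠TZN = 117.1° gives ZN at -179.60° from the x-axis; with |ZN| = 10.9, N = (-9.1094, 23.155). ∠ZNC = 47.1° gives NC at -46.700° from the x-axis; with |NC| = 9.3, C = (-2.7313, 16.386). Then |WC| = |C − W| = 16.613.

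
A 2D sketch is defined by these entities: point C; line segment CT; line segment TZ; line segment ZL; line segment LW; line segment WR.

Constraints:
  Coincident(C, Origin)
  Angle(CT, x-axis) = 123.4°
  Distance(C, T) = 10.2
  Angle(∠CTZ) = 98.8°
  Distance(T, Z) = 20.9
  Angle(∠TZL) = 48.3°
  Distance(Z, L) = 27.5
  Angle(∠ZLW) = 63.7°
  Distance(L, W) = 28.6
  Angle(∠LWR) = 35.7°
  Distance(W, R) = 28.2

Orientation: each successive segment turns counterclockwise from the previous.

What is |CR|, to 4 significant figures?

17.32

C is at the origin; CT runs at 123.4° with length 10.2, so T = (-5.615, 8.515). ∠CTZ = 98.8° gives TZ at -155.4° from the x-axis; with |TZ| = 20.9, Z = (-24.62, -0.1848). ∠TZL = 48.3° gives ZL at -23.70° from the x-axis; with |ZL| = 27.5, L = (0.5628, -11.24). ∠ZLW = 63.7° gives LW at 92.60° from the x-axis; with |LW| = 28.6, W = (-0.7346, 17.33). ∠LWR = 35.7° gives WR at -123.1° from the x-axis; with |WR| = 28.2, R = (-16.13, -6.291). Then |CR| = |R − C| = 17.32.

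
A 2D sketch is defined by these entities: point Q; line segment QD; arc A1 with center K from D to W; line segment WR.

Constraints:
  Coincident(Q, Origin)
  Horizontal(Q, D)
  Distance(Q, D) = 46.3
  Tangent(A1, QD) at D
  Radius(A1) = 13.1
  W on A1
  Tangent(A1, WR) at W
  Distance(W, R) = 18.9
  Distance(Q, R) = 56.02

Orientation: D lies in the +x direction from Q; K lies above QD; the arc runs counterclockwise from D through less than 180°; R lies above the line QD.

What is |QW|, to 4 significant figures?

60.08

Q is at the origin; Q and D share the same y with |QD| = 46.3 and D on the +x side, so D = (46.30, 0.000). Tangency of A1 to QD means the radius KD is perpendicular to QD, so K = D + (0, 13.1) = (46.30, 13.10). Since KW ⟂ WR (tangency), |KR| = √(13.1² + 18.9²) = 23.00 regardless of where W sits on A1. So R lies on both circle(Q, 56.02) and circle(K, 23.00); the above-QD intersection is R = (43.04, 35.86). W is the foot of the tangent from R: W = (55.90, 22.02).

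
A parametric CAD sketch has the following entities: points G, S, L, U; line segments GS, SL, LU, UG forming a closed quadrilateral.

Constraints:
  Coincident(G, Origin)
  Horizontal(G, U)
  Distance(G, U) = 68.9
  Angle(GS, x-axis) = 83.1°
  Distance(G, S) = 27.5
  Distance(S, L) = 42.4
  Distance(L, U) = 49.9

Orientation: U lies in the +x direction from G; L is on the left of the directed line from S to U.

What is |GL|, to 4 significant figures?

60.41

G is at the origin; GU is horizontal with |GU| = 68.9 and U in +x, so U = (68.9, 0). GS runs at 83.1° with |GS| = 27.5, so S = (3.304, 27.30). L is determined by |SL| = 42.4 and |LU| = 49.9 together: it lies at the intersection of circle(S, 42.4) and circle(U, 49.9). With |SU| = 71.05, the foot of the radical line on SU is 30.65 from S and the perpendicular offset is √(42.4² − 30.65²) = 29.29. Taking the left-of-SU solution: L = (42.86, 42.57).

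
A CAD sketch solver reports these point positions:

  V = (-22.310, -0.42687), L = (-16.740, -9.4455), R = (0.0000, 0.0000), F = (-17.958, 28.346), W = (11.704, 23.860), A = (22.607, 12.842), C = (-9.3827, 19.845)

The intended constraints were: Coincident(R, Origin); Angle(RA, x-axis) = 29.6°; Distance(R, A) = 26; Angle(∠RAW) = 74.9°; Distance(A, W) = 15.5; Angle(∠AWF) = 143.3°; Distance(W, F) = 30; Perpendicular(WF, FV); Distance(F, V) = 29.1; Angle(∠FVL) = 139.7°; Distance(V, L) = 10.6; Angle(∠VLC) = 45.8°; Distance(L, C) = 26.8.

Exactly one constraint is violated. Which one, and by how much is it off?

Distance(L, C) = 26.8 — off by 3.40.

R = (0.00, 0.00) ✓; RA at 29.60° ✓; |RA| = 26.00 ✓; ∠RAW = 74.90° ✓; |AW| = 15.50 ✓; ∠AWF = 143.3° ✓; |WF| = 30.00 ✓; ∠(WF, FV) = 90.00° ✓; |FV| = 29.10 ✓; ∠FVL = 139.7° ✓; |VL| = 10.60 ✓; ∠VLC = 45.80° ✓; |LC| = 30.20 ✗.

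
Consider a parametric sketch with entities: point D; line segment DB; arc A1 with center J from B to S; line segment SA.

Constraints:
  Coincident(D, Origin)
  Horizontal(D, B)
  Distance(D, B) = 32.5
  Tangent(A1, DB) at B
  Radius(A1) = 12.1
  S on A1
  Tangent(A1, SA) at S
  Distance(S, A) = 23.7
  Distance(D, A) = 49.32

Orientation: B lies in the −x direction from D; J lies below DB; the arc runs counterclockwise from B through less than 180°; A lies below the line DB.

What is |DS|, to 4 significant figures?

46.63

Checks: ∠(JB, BD) = 90.00° ✓; |JB| = 12.10 ✓; |JS| = 12.10 ✓; ∠(JS, SA) = 90.00° ✓; |SA| = 23.70 ✓; |DA| = 49.32 ✓.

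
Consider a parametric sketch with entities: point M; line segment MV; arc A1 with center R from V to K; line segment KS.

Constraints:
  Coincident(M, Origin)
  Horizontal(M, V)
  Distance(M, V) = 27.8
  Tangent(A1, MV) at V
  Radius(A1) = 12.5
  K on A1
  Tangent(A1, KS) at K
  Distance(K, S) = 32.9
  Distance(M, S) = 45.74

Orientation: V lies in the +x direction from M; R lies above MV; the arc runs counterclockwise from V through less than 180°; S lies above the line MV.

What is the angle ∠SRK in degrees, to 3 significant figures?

69.2°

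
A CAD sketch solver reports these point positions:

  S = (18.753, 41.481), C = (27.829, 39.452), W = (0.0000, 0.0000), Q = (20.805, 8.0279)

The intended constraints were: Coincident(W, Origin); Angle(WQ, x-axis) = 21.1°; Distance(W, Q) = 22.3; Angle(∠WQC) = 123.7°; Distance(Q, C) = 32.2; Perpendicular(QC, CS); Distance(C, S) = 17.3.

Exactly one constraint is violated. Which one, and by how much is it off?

Distance(C, S) = 17.3 — off by 8.00.

W = (0.00, 0.00) ✓; WQ at 21.10° ✓; |WQ| = 22.30 ✓; ∠WQC = 123.7° ✓; |QC| = 32.20 ✓; ∠(QC, CS) = 90.00° ✓; |CS| = 9.300 ✗.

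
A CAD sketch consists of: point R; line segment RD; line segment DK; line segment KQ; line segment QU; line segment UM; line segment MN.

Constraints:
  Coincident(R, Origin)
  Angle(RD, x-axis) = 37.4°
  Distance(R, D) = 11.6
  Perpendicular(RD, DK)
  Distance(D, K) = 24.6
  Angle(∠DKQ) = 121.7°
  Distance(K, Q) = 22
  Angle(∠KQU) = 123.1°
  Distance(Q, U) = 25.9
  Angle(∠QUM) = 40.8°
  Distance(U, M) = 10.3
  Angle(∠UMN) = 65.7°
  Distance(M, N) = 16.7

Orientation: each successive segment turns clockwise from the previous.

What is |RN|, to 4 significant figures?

45.25

∠QUM = 40.8° gives UM at 53.00° from the x-axis; with |UM| = 10.3, M = (-2.808, -30.30). ∠UMN = 65.7° gives MN at -61.30° from the x-axis; with |MN| = 16.7, N = (5.212, -44.95). Then |RN| = |N − R| = 45.25.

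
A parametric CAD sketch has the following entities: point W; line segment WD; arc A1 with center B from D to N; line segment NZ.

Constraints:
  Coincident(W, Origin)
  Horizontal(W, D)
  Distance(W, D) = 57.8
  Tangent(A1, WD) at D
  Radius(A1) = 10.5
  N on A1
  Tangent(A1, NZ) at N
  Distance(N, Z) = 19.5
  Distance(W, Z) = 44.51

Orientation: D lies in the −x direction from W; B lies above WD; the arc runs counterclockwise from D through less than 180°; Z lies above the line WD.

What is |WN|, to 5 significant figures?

49.056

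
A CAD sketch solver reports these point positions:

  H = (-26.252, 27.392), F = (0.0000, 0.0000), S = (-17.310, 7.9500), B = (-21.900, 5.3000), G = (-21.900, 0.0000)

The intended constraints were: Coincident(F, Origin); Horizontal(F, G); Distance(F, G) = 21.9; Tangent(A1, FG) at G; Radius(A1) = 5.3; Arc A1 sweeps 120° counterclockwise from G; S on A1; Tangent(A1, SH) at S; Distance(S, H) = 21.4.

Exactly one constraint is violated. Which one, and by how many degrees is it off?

Tangent(A1, SH) at S — off by 5.30°.

F = (0.00, 0.00) ✓; F.y = 0.00, G.y = 0.00 ✓; |FG| = 21.90 ✓; ∠(BG, GF) = 90.00° ✓; |BG| = 5.300 ✓; bearing(B→S) − bearing(B→G) = 120.0° ✓; |BS| = 5.300 ✓; ∠(BS, SH) = 95.30° ✗; |SH| = 21.40 ✓.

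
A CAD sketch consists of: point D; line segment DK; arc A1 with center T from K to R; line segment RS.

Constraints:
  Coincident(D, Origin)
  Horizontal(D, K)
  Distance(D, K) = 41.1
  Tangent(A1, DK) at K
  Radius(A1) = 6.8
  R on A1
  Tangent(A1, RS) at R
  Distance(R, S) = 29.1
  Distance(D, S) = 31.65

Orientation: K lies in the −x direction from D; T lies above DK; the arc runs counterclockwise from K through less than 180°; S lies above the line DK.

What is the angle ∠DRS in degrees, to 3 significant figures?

57.3°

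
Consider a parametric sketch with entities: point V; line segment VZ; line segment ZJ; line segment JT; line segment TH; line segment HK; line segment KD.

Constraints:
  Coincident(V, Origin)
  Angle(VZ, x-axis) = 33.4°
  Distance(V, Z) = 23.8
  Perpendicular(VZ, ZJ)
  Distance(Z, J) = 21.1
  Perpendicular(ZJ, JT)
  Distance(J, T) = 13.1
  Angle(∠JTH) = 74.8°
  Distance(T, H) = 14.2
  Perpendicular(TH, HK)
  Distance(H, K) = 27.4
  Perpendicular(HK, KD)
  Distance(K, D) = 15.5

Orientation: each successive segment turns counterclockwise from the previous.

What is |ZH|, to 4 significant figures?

11.94

ZJ ⟂ JT, so JT runs at -146.6°; with |JT| = 13.1, T = (-2.682, 23.51). ∠JTH = 74.8° gives TH at -41.40° from the x-axis; with |TH| = 14.2, H = (7.969, 14.11). Then |ZH| = |H − Z| = 11.94.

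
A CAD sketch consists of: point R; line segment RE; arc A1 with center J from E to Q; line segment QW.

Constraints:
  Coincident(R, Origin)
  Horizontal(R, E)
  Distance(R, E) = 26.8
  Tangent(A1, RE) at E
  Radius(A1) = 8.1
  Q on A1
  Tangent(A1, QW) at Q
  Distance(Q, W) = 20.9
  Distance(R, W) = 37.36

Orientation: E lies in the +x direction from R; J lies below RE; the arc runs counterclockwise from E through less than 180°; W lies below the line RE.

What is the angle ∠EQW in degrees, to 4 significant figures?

130.3°

Checks: |JQ| = 8.100 ✓; ∠(JQ, QW) = 90.00° ✓; |QW| = 20.90 ✓; |RW| = 37.36 ✓.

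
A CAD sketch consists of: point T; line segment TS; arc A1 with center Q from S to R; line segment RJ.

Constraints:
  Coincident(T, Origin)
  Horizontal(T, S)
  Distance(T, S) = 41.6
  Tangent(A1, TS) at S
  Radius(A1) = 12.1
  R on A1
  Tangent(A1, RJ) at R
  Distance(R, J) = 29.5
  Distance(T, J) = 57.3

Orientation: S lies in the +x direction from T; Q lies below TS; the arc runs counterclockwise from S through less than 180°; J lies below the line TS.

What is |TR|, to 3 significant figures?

33.5

T is at the origin; T and S share the same y with |TS| = 41.6 and S on the +x side, so S = (41.6, 0.00). The tangent condition forces QS to be normal to TS, so Q = S + (0, -12.1) = (41.6, -12.1). Since QR ⟂ RJ (tangency), |QJ| = √(12.1² + 29.5²) = 31.9 regardless of where R sits on A1. So J lies on both circle(T, 57.3) and circle(Q, 31.9); the below-TS intersection is J = (37.1, -43.7). R is the foot of the tangent from J: R = (29.9, -15.1).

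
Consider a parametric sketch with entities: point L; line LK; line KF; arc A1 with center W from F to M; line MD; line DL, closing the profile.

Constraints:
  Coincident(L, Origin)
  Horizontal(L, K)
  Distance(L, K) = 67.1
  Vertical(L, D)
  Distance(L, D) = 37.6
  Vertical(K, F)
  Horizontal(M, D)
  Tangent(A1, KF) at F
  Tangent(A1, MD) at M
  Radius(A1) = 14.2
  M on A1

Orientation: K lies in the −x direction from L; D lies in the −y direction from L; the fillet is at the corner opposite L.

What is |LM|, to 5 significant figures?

64.901

L is at the origin; LK is horizontal with |LK| = 67.1 and K on the −x side, so K = (-67.100, 0.0000). LD is vertical with |LD| = 37.6 and D on the −y side, so D = (0.0000, -37.600). The virtual corner opposite L is at (-67.100, -37.600). A1 meets KF tangentially, so WF is at right angles to KF and tangency of A1 to MD means the radius WM is perpendicular to MD, with radius 14.2, so the center W sits 14.2 in from both sides at W = (-52.900, -23.400). That places the tangent points at F = (-67.100, -23.400) on KF and M = (-52.900, -37.600) on MD. Then |LM| = |M − L| = 64.901.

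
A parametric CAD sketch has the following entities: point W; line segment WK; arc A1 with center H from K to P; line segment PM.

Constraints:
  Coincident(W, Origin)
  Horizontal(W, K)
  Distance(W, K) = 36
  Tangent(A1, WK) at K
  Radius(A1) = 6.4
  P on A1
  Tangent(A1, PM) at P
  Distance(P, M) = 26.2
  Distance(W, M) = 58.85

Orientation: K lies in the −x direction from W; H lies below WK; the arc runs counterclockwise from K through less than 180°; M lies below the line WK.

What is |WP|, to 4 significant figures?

42.16

W is at the origin; WK is horizontal with |WK| = 36.0 and K on the −x side, so K = (-36.00, 0.000). Since A1 is tangent to WK there, HK ⟂ WK, so H = K + (0, -6.4) = (-36.00, -6.400). Since HP ⟂ PM (tangency), |HM| = √(6.4² + 26.2²) = 26.97 regardless of where P sits on A1. So M lies on both circle(W, 58.85) and circle(H, 26.97); the below-WK intersection is M = (-51.51, -28.47). P is the foot of the tangent from M: P = (-41.96, -4.068).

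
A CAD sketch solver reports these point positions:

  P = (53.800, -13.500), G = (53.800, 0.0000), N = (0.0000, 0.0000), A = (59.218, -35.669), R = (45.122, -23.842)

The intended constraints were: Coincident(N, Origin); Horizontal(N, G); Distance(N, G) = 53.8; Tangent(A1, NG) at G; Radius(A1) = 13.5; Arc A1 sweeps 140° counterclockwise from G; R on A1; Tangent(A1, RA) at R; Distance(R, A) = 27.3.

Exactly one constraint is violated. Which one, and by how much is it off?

Distance(R, A) = 27.3 — off by 8.90.

N = (0.00, 0.00) ✓; N.y = 0.00, G.y = 0.00 ✓; |NG| = 53.80 ✓; ∠(PG, GN) = 90.00° ✓; |PG| = 13.50 ✓; bearing(P→R) − bearing(P→G) = 140.0° ✓; |PR| = 13.50 ✓; ∠(PR, RA) = 90.00° ✓; |RA| = 18.40 ✗.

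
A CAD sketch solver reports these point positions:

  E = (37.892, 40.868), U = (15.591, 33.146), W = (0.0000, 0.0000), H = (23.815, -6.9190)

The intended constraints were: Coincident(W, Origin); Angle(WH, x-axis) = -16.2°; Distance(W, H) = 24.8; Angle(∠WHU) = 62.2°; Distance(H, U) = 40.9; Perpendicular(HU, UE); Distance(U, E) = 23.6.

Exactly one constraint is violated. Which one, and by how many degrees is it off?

Perpendicular(HU, UE) — off by 7.50°.

W = (0.00, 0.00) ✓; WH at -16.20° ✓; |WH| = 24.80 ✓; ∠WHU = 62.20° ✓; |HU| = 40.90 ✓; ∠(HU, UE) = 82.50° ✗; |UE| = 23.60 ✓.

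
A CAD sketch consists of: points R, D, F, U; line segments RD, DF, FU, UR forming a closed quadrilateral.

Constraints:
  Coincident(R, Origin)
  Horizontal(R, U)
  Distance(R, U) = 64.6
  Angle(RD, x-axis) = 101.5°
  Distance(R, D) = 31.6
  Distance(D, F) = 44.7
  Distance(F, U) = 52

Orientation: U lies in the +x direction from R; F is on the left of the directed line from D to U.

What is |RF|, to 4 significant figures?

57.01

R is at the origin; R and U share the same y with |RU| = 64.6 and U in +x, so U = (64.6, 0). RD runs at 101.5° with |RD| = 31.6, so D = (-6.300, 30.97). F is determined by |DF| = 44.7 and |FU| = 52.0 together: it lies at the intersection of circle(D, 44.7) and circle(U, 52.0). With |DU| = 77.37, the foot of the radical line on DU is 34.12 from D and the perpendicular offset is √(44.7² − 34.12²) = 28.88. Taking the left-of-DU solution: F = (36.53, 43.77).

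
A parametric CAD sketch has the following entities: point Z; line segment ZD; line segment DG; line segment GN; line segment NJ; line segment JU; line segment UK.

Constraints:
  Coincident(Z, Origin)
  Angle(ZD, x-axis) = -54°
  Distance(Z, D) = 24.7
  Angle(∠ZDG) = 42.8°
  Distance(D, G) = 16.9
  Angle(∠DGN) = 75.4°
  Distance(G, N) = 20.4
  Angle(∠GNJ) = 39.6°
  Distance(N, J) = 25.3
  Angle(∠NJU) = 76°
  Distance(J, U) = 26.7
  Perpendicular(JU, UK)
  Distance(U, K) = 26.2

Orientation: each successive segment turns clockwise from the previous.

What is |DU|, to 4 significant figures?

28.50

Z is at the origin; ZD runs at -54.0° with length 24.7, so D = (14.52, -19.98). ∠ZDG = 42.8° gives DG at 168.8° from the x-axis; with |DG| = 16.9, G = (-2.060, -16.70). ∠DGN = 75.4° gives GN at 64.20° from the x-axis; with |GN| = 20.4, N = (6.819, 1.666). ∠GNJ = 39.6° gives NJ at -76.20° from the x-axis; with |NJ| = 25.3, J = (12.85, -22.90). ∠NJU = 76.0° gives JU at 179.8° from the x-axis; with |JU| = 26.7, U = (-13.85, -22.81). Then |DU| = |U − D| = 28.50.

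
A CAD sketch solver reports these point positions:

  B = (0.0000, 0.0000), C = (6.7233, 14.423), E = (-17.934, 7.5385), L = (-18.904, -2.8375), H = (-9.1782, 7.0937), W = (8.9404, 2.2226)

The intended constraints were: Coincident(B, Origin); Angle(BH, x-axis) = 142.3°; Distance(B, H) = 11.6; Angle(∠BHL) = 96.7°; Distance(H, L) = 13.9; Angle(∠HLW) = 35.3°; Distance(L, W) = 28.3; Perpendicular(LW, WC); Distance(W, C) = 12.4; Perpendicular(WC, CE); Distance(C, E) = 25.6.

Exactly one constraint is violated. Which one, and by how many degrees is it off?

Perpendicular(WC, CE) — off by 5.30°.

B = (0.00, 0.00) ✓; BH at 142.3° ✓; |BH| = 11.60 ✓; ∠BHL = 96.70° ✓; |HL| = 13.90 ✓; ∠HLW = 35.30° ✓; |LW| = 28.30 ✓; ∠(LW, WC) = 90.00° ✓; |WC| = 12.40 ✓; ∠(WC, CE) = 95.30° ✗; |CE| = 25.60 ✓.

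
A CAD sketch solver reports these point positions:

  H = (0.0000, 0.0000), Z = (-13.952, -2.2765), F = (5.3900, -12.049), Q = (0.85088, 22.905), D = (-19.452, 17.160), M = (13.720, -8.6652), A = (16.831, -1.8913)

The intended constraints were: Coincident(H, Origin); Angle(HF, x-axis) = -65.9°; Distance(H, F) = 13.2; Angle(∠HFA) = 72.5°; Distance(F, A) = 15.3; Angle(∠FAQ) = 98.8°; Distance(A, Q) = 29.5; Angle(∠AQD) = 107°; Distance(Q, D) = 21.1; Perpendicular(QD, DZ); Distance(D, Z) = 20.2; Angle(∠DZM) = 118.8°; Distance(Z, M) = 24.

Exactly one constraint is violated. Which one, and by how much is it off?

Distance(Z, M) = 24 — off by 4.40.

H = (0.00, 0.00) ✓; HF at -65.90° ✓; |HF| = 13.20 ✓; ∠HFA = 72.50° ✓; |FA| = 15.30 ✓; ∠FAQ = 98.80° ✓; |AQ| = 29.50 ✓; ∠AQD = 107.0° ✓; |QD| = 21.10 ✓; ∠(QD, DZ) = 90.00° ✓; |DZ| = 20.20 ✓; ∠DZM = 118.8° ✓; |ZM| = 28.40 ✗.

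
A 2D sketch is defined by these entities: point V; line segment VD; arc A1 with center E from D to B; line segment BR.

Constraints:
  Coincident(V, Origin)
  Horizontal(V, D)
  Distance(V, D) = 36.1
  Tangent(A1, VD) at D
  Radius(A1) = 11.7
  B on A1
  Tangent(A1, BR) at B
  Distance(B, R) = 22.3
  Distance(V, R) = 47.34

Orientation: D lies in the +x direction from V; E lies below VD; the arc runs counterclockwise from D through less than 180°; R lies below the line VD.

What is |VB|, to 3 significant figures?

28.8

Checks: |ED| = 11.70 ✓; |EB| = 11.70 ✓; ∠(EB, BR) = 90.00° ✓; |BR| = 22.30 ✓; |VR| = 47.34 ✓.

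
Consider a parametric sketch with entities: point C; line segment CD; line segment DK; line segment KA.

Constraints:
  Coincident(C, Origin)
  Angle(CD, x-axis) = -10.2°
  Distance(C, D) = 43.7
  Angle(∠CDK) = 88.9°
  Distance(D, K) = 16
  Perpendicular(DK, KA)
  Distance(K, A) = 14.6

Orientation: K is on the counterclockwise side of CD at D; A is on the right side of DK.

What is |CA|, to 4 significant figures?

60.23

∠CDK = 88.9°, so DK runs at -10.2° + (180° − 88.9°) = 80.90° from the x-axis; with |DK| = 16.0, K = D + 16.0·(cos 80.90°, sin 80.90°) = (45.54, 8.060). DK ⟂ KA; with |KA| = 14.6 on the right of DK, A = K + 14.6·(0.9874, -0.1582) = (59.96, 5.751). Then |CA| = |A − C| = 60.23.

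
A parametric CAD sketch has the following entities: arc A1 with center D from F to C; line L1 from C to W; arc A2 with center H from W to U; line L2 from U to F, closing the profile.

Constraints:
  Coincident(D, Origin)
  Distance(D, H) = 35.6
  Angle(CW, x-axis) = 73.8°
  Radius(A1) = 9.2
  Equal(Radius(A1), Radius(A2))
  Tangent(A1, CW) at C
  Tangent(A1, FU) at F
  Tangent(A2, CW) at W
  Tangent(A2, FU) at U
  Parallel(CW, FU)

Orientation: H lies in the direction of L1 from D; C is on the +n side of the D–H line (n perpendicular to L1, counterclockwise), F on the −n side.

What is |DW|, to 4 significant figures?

36.77

The slot axis is L1's direction at 73.8°, so u = (cos 73.8°, sin 73.8°) = (0.2790, 0.9603) and n = (−sin 73.8°, cos 73.8°) = (-0.9603, 0.2790). D is at the origin and H lies 35.6 along u from D, so H = 35.6·u = (9.932, 34.19). Tangency of A1 to both parallel lines with radius 9.2 puts C and F at D ± 9.2·n: C = (-8.835, 2.567), F = (8.835, -2.567). Equal radii place W and U the same way about H: W = H + 9.2·n = (1.097, 36.75), U = H − 9.2·n = (18.77, 31.62). Then |DW| = |W − D| = 36.77.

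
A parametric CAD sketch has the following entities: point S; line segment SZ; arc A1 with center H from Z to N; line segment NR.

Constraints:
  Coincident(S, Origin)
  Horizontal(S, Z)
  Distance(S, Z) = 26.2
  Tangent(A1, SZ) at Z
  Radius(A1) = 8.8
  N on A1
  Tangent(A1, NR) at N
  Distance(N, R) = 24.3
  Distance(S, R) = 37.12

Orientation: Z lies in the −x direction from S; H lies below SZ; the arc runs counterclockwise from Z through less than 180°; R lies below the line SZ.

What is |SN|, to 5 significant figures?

35.946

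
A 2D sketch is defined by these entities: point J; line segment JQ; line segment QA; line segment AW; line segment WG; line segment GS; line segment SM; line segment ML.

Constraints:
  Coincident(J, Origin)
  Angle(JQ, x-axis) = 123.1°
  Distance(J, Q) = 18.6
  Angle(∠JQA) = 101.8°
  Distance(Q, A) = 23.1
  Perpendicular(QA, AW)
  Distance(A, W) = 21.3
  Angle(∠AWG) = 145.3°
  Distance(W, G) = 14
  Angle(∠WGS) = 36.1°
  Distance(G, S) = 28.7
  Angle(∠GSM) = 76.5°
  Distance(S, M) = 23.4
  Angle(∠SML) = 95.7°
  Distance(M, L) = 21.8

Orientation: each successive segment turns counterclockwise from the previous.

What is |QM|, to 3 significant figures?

38.4

∠WGS = 36.1° gives GS at 110° from the x-axis; with |GS| = 28.7, S = (-22.1, 6.50). ∠GSM = 76.5° gives SM at -147° from the x-axis; with |SM| = 23.4, M = (-41.6, -6.38). Then |QM| = |M − Q| = 38.4.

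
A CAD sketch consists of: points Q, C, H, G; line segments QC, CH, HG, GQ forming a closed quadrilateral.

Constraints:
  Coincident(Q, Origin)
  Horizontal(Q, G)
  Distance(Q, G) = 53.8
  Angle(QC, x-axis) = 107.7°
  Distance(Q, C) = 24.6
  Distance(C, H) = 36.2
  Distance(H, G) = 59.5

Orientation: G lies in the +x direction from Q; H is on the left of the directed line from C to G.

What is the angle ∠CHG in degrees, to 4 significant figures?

82.71°

Q is at the origin; QG is horizontal with |QG| = 53.8 and G in +x, so G = (53.8, 0). QC runs at 107.7° with |QC| = 24.6, so C = (-7.479, 23.44). H is determined by |CH| = 36.2 and |HG| = 59.5 together: it lies at the intersection of circle(C, 36.2) and circle(G, 59.5). With |CG| = 65.61, the foot of the radical line on CG is 15.81 from C and the perpendicular offset is √(36.2² − 15.81²) = 32.56. Taking the left-of-CG solution: H = (18.92, 48.20).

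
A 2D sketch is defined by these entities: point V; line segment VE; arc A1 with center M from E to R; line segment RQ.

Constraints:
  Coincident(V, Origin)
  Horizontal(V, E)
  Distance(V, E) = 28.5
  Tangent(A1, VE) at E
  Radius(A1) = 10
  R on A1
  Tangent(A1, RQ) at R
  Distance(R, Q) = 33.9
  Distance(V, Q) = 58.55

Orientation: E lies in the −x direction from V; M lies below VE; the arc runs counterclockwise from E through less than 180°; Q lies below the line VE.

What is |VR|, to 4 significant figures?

39.75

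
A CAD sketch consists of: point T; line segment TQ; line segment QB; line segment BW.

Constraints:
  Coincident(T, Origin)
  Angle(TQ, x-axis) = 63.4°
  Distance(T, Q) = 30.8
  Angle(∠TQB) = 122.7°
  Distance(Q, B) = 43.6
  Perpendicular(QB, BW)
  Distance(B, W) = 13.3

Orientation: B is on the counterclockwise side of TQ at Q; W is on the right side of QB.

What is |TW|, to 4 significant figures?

71.88

T is at the origin; TQ runs at 63.4° with length 30.8, so Q = 30.8·(cos 63.4°, sin 63.4°) = (13.79, 27.54). ∠TQB = 122.7°, so QB runs at 63.4° + (180° − 122.7°) = 120.7° from the x-axis; with |QB| = 43.6, B = Q + 43.6·(cos 120.7°, sin 120.7°) = (-8.469, 65.03). QB is perpendicular to BW; with |BW| = 13.3 on the right of QB, W = B + 13.3·(0.8599, 0.5105) = (2.967, 71.82). Then |TW| = |W − T| = 71.88.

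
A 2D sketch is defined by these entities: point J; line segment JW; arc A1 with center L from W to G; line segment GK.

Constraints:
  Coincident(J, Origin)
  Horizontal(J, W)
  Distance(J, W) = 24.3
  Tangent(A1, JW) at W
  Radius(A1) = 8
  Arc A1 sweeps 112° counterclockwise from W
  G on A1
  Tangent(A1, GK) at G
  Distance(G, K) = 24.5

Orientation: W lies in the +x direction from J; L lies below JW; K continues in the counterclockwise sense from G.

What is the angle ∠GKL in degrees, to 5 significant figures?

18.083°

J is at the origin; J and W share the same y with |JW| = 24.3 and W on the +x side, so W = (24.300, 0.0000). The tangent condition forces LW to be normal to JW, so L = W + (0, -8) = (24.300, -8.0000). On A1, W sits at bearing 90° from L; a 112° counterclockwise sweep puts G at bearing 202°, so G = L + 8.0·(cos 202°, sin 202°) = (16.883, -10.997). Since A1 is tangent to GK there, LG ⟂ GK, so GK runs along (−sin 202°, cos 202°); with |GK| = 24.5, K = (26.060, -33.713). Then cos ∠GKL = KG·KL / (|KG||KL|), giving 18.083°.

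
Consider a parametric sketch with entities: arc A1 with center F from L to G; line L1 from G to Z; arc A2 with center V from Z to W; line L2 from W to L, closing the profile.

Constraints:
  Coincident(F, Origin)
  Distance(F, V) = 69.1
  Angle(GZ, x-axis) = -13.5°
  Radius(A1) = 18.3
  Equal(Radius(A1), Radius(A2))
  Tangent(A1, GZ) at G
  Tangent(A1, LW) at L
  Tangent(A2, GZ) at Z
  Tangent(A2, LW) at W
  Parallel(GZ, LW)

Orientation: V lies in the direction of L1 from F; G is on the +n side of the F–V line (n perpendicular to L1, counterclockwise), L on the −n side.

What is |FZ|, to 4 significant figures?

71.48

Tangency of A1 to both parallel lines with radius 18.3 puts G and L at F ± 18.3·n: G = (4.272, 17.79), L = (-4.272, -17.79). Equal radii place Z and W the same way about V: Z = V + 18.3·n = (71.46, 1.663), W = V − 18.3·n = (62.92, -33.93). Then |FZ| = |Z − F| = 71.48.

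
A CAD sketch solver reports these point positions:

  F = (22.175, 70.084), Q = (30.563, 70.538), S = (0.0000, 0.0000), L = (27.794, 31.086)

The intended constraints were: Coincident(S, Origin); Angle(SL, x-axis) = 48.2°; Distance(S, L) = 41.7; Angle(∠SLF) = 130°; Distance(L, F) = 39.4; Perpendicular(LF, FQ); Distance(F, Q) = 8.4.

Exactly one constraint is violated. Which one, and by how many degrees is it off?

Perpendicular(LF, FQ) — off by 5.10°.

S = (0.00, 0.00) ✓; SL at 48.20° ✓; |SL| = 41.70 ✓; ∠SLF = 130.0° ✓; |LF| = 39.40 ✓; ∠(LF, FQ) = 95.10° ✗; |FQ| = 8.400 ✓.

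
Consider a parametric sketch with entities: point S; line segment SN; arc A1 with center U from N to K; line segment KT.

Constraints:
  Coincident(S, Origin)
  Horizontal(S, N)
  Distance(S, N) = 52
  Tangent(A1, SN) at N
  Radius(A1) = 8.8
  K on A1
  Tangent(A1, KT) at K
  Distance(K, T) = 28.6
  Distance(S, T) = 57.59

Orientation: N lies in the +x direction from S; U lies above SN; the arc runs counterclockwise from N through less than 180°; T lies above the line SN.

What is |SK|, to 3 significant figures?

60.9

Checks: ∠(UN, NS) = 90.00° ✓; |UK| = 8.800 ✓; ∠(UK, KT) = 90.00° ✓; |KT| = 28.60 ✓; |ST| = 57.59 ✓.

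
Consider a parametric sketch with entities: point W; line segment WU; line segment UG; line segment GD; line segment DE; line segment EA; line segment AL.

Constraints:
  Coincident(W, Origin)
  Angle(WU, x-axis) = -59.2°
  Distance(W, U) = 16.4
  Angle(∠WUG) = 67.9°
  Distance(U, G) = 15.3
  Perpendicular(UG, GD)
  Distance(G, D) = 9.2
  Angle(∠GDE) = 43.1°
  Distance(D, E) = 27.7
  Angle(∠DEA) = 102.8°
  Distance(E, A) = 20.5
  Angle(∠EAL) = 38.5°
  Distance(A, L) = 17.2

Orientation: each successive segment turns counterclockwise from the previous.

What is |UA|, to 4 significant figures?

29.08

W is at the origin; WU runs at -59.2° with length 16.4, so U = (8.398, -14.09). ∠WUG = 67.9° gives UG at 52.90° from the x-axis; with |UG| = 15.3, G = (17.63, -1.884). The perpendicularity gives GD at right angles to UG, so GD runs at 142.9°; with |GD| = 9.2, D = (10.29, 3.666). ∠GDE = 43.1° gives DE at -80.20° from the x-axis; with |DE| = 27.7, E = (15.00, -23.63). ∠DEA = 102.8° gives EA at -3.000° from the x-axis; with |EA| = 20.5, A = (35.48, -24.70). Then |UA| = |A − U| = 29.08.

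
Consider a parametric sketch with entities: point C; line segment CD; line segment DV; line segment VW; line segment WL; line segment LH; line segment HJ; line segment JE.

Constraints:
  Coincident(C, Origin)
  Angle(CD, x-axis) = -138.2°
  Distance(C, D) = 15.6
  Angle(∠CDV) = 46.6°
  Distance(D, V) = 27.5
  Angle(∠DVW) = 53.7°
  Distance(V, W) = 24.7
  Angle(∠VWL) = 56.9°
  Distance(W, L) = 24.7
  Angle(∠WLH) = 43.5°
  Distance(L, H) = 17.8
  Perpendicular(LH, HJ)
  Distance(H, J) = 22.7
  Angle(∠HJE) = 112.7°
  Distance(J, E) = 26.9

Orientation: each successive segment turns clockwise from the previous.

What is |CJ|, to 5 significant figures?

13.653

C is at the origin; CD runs at -138.2° with length 15.6, so D = (-11.629, -10.398). ∠CDV = 46.6° gives DV at 88.400° from the x-axis; with |DV| = 27.5, V = (-10.862, 17.091). ∠DVW = 53.7° gives VW at -37.900° from the x-axis; with |VW| = 24.7, W = (8.6288, 1.9185). ∠VWL = 56.9° gives WL at -161.00° from the x-axis; with |WL| = 24.7, L = (-14.726, -6.1230). ∠WLH = 43.5° gives LH at 62.500° from the x-axis; with |LH| = 17.8, H = (-6.5064, 9.6658). The perpendicularity gives HJ at right angles to LH, so HJ runs at -27.500°; with |HJ| = 22.7, J = (13.629, -0.81591). Then |CJ| = |J − C| = 13.653.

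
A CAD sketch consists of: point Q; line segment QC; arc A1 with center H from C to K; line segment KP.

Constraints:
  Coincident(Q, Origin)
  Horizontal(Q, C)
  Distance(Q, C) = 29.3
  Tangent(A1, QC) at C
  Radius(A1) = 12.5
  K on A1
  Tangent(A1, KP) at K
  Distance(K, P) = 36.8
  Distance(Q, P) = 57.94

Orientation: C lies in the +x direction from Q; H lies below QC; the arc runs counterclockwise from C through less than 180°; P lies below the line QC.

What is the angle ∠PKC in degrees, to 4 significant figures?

127.4°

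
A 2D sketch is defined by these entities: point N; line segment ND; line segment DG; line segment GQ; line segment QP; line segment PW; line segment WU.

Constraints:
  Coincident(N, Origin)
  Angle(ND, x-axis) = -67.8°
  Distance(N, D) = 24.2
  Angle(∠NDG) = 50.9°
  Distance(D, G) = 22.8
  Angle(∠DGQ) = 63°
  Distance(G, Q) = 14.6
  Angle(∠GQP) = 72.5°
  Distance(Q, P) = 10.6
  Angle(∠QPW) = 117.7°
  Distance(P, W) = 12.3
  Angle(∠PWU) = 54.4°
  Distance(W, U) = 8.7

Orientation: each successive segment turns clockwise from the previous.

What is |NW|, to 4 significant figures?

25.17

∠GQP = 72.5° gives QP at -61.40° from the x-axis; with |QP| = 10.6, P = (2.526, -14.56). ∠QPW = 117.7° gives PW at -123.7° from the x-axis; with |PW| = 12.3, W = (-4.298, -24.80). Then |NW| = |W − N| = 25.17.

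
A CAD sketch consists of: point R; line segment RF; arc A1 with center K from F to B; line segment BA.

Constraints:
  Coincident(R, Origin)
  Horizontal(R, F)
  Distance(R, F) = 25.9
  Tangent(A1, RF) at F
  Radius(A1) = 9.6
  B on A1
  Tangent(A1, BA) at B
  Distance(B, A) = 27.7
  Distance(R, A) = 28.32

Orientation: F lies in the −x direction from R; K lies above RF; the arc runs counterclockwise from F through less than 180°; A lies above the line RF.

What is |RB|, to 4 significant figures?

18.31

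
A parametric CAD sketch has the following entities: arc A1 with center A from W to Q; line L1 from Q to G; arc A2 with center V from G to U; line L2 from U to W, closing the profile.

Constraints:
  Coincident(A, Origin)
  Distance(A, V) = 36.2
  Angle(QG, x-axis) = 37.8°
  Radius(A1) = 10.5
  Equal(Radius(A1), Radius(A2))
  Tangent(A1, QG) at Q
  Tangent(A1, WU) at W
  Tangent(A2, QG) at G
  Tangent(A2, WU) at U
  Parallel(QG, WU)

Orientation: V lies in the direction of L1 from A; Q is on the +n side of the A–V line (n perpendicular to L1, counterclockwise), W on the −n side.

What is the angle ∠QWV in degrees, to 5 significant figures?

73.825°

A is at the origin and V lies 36.2 along u from A, so V = 36.2·u = (28.604, 22.187). Tangency of A1 to both parallel lines with radius 10.5 puts Q and W at A ± 10.5·n: Q = (-6.4355, 8.2966), W = (6.4355, -8.2966). Then cos ∠QWV = WQ·WV / (|WQ||WV|), giving 73.825°.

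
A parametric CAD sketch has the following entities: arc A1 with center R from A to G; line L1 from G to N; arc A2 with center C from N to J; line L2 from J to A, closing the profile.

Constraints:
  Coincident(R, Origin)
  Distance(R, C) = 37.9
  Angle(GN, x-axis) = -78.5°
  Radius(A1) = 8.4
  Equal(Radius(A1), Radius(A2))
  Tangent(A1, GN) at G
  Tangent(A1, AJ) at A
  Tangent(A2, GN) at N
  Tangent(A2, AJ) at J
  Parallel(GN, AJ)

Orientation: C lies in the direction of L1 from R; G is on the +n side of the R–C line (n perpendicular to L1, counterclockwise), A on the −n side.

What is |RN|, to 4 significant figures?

38.82

The slot axis is L1's direction at -78.5°, so u = (cos -78.5°, sin -78.5°) = (0.1994, -0.9799) and n = (−sin -78.5°, cos -78.5°) = (0.9799, 0.1994). R is at the origin and C lies 37.9 along u from R, so C = 37.9·u = (7.556, -37.14). Tangency of A1 to both parallel lines with radius 8.4 puts G and A at R ± 8.4·n: G = (8.231, 1.675), A = (-8.231, -1.675). Equal radii place N and J the same way about C: N = C + 8.4·n = (15.79, -35.46), J = C − 8.4·n = (-0.6753, -38.81). Then |RN| = |N − R| = 38.82.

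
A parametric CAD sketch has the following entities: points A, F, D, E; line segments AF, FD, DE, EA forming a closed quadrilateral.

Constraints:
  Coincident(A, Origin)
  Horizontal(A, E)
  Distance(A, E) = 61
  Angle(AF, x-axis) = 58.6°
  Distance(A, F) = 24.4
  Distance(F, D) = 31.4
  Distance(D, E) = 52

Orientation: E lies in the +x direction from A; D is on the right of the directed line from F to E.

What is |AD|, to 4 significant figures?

14.52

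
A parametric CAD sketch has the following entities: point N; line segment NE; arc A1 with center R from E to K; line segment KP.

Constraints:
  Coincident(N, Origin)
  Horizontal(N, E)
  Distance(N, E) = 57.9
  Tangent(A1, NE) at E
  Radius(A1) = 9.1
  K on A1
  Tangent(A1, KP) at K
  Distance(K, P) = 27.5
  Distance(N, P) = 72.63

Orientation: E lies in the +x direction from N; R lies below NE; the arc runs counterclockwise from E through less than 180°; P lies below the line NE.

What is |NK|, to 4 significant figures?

51.47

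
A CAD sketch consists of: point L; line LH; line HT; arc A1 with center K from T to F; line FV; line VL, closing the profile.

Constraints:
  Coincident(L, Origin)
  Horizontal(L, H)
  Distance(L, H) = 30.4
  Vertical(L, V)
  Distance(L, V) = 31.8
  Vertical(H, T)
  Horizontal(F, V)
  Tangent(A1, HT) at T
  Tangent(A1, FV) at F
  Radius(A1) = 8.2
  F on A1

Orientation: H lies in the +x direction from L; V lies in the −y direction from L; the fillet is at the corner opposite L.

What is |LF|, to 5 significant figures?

38.782

L is at the origin; LH is horizontal with |LH| = 30.4 and H on the +x side, so H = (30.400, 0.0000). LV is vertical with |LV| = 31.8 and V on the −y side, so V = (0.0000, -31.800). The virtual corner opposite L is at (30.400, -31.800). The tangent condition forces KT to be normal to HT and since A1 is tangent to FV there, KF ⟂ FV, with radius 8.2, so the center K sits 8.2 in from both sides at K = (22.200, -23.600). That places the tangent points at T = (30.400, -23.600) on HT and F = (22.200, -31.800) on FV. Then |LF| = |F − L| = 38.782.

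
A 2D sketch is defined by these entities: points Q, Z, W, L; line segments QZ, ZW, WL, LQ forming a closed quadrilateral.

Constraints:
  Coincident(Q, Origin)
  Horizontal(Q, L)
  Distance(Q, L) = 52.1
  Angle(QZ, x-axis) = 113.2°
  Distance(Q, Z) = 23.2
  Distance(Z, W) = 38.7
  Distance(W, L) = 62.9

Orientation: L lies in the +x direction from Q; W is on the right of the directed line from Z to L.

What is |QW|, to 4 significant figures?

19.27

Q is at the origin; Q and L share the same y with |QL| = 52.1 and L in +x, so L = (52.1, 0). QZ runs at 113.2° with |QZ| = 23.2, so Z = (-9.139, 21.32). W is determined by |ZW| = 38.7 and |WL| = 62.9 together: it lies at the intersection of circle(Z, 38.7) and circle(L, 62.9). With |ZL| = 64.85, the foot of the radical line on ZL is 13.46 from Z and the perpendicular offset is √(38.7² − 13.46²) = 36.28. Taking the right-of-ZL solution: W = (-8.355, -17.37).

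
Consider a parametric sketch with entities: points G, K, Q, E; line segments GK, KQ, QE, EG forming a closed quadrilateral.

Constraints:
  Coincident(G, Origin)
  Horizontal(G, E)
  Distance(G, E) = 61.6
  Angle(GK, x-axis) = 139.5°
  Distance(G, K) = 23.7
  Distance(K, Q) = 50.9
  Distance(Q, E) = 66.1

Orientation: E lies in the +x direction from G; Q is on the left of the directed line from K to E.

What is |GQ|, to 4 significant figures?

53.86

G is at the origin; GE is horizontal with |GE| = 61.6 and E in +x, so E = (61.6, 0). GK runs at 139.5° with |GK| = 23.7, so K = (-18.02, 15.39). Q is determined by |KQ| = 50.9 and |QE| = 66.1 together: it lies at the intersection of circle(K, 50.9) and circle(E, 66.1). With |KE| = 81.10, the foot of the radical line on KE is 29.58 from K and the perpendicular offset is √(50.9² − 29.58²) = 41.42. Taking the left-of-KE solution: Q = (18.89, 50.44).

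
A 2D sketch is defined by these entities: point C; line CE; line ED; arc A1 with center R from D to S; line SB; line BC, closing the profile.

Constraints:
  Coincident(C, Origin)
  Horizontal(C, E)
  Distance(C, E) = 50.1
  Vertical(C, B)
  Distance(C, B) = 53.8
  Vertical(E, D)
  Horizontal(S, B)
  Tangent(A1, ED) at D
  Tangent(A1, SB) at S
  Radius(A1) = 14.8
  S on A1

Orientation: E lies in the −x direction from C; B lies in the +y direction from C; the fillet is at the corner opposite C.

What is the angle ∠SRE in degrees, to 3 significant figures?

159°

C is at the origin; CE is horizontal with |CE| = 50.1 and E on the −x side, so E = (-50.1, 0.00). CB is vertical with |CB| = 53.8 and B on the +y side, so B = (0.00, 53.8). The virtual corner opposite C is at (-50.1, 53.8). A1 meets ED tangentially, so RD is at right angles to ED and tangency of A1 to SB means the radius RS is perpendicular to SB, with radius 14.8, so the center R sits 14.8 in from both sides at R = (-35.3, 39.0). That places the tangent points at D = (-50.1, 39.0) on ED and S = (-35.3, 53.8) on SB. Then cos ∠SRE = RS·RE / (|RS||RE|), giving 159°.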